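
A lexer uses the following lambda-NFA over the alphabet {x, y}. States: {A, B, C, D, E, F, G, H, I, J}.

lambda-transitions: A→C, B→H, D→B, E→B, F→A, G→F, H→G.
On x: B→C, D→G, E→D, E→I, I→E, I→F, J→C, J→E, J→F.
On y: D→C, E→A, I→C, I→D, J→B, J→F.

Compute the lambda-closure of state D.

{A, B, C, D, F, G, H}

Start with {D}.
From D via lambda: add B.
From B via lambda: add H.
From H via lambda: add G.
From G via lambda: add F.
From F via lambda: add A.
From A via lambda: add C.
No new states can be added; the closed set is {A, B, C, D, F, G, H}.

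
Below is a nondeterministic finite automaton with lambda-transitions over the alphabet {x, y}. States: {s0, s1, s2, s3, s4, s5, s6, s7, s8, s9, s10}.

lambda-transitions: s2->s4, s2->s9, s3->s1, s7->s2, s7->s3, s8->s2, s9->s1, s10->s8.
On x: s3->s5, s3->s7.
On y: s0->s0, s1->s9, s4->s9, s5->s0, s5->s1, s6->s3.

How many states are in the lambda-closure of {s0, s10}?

Start with {s0, s10}.
From s10 via lambda: add s8.
From s8 via lambda: add s2.
From s2 via lambda: add s4, s9.
From s9 via lambda: add s1.
lambda-closure = {s0, s1, s2, s4, s8, s9, s10}, which has 7 states.

7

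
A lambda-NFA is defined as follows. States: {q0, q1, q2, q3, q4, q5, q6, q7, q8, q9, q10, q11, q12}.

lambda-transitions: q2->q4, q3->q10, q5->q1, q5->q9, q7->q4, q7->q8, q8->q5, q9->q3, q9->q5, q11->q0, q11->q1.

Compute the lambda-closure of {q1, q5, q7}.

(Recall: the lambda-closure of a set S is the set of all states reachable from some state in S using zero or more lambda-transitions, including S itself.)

Start with {q1, q5, q7}.
From q5 via lambda: add q9.
From q7 via lambda: add q4, q8.
From q9 via lambda: add q3.
From q3 via lambda: add q10.
No new states can be added; the closed set is {q1, q3, q4, q5, q7, q8, q9, q10}.

{q1, q3, q4, q5, q7, q8, q9, q10}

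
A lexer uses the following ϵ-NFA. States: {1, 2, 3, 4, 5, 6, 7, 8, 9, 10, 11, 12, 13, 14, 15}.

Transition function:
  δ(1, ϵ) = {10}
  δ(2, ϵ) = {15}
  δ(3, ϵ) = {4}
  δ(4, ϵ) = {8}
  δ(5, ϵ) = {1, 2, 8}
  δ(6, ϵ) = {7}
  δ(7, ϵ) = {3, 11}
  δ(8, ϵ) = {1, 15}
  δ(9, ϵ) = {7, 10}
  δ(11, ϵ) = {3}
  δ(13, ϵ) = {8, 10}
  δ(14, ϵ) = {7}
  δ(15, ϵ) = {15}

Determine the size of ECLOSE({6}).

Start with {6}.
From 6 via ϵ: add 7.
From 7 via ϵ: add 3, 11.
From 3 via ϵ: add 4.
From 4 via ϵ: add 8.
From 8 via ϵ: add 1, 15.
From 1 via ϵ: add 10.
ϵ-closure = {1, 3, 4, 6, 7, 8, 10, 11, 15}, which has 9 states.

9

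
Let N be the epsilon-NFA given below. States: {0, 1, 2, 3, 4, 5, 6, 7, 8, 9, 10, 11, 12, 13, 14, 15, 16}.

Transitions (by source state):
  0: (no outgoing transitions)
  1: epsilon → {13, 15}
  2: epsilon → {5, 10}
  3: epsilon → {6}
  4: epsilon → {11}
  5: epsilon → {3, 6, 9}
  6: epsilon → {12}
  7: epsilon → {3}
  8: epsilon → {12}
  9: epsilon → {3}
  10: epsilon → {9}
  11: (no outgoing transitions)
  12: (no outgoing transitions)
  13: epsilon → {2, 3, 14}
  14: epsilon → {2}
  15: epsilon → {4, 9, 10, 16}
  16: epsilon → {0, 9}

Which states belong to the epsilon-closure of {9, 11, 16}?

{0, 3, 6, 9, 11, 12, 16}

Start with {9, 11, 16}.
From 9 via epsilon: add 3.
From 16 via epsilon: add 0.
From 3 via epsilon: add 6.
From 6 via epsilon: add 12.
No new states can be added; the closed set is {0, 3, 6, 9, 11, 12, 16}.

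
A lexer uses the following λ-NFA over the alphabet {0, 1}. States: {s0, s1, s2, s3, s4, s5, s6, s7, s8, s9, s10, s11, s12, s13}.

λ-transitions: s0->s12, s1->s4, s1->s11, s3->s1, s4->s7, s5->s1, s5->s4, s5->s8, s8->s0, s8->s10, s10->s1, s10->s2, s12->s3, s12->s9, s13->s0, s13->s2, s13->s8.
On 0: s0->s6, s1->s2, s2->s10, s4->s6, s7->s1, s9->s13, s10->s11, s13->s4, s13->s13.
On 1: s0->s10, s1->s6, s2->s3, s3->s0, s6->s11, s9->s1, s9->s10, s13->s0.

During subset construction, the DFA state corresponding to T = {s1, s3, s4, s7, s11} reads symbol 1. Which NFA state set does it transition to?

{s0, s1, s3, s4, s6, s7, s9, s11, s12}

s1 on 1 → {s6}.
s3 on 1 → {s0}.
No 1-transition from s4, s7, s11.
Union after reading 1: {s0, s6}.
Now take the λ-closure:
From s0 via λ: add s12.
From s12 via λ: add s3, s9.
From s3 via λ: add s1.
From s1 via λ: add s4, s11.
From s4 via λ: add s7.
No new states can be added; the closed set is {s0, s1, s3, s4, s6, s7, s9, s11, s12}.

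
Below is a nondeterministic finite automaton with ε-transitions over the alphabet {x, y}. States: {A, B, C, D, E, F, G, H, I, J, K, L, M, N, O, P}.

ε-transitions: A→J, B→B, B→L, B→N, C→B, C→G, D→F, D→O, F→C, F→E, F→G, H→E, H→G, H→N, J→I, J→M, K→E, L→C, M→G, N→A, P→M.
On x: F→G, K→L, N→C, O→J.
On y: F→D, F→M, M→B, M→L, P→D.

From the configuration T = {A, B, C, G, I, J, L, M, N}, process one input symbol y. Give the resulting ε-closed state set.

M on y → {B, L}.
No y-transition from A, B, C, G, I, J, L, N.
Union after reading y: {B, L}.
Now take the ε-closure:
From B via ε: add N.
From L via ε: add C.
From C via ε: add G.
From N via ε: add A.
From A via ε: add J.
From J via ε: add I, M.
No new states can be added; the closed set is {A, B, C, G, I, J, L, M, N}.

{A, B, C, G, I, J, L, M, N}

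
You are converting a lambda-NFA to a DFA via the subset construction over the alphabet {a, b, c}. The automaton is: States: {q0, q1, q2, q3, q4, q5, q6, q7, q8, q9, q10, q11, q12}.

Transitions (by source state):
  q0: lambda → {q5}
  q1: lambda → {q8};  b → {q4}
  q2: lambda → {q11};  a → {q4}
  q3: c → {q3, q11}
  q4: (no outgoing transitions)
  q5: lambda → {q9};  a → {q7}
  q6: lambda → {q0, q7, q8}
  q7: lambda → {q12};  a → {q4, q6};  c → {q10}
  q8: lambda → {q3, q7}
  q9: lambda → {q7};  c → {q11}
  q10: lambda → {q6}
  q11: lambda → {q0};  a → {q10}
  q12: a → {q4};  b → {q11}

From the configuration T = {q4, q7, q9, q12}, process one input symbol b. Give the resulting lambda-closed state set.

q12 on b → {q11}.
No b-transition from q4, q7, q9.
Union after reading b: {q11}.
Now take the lambda-closure:
From q11 via lambda: add q0.
From q0 via lambda: add q5.
From q5 via lambda: add q9.
From q9 via lambda: add q7.
From q7 via lambda: add q12.
No new states can be added; the closed set is {q0, q5, q7, q9, q11, q12}.

{q0, q5, q7, q9, q11, q12}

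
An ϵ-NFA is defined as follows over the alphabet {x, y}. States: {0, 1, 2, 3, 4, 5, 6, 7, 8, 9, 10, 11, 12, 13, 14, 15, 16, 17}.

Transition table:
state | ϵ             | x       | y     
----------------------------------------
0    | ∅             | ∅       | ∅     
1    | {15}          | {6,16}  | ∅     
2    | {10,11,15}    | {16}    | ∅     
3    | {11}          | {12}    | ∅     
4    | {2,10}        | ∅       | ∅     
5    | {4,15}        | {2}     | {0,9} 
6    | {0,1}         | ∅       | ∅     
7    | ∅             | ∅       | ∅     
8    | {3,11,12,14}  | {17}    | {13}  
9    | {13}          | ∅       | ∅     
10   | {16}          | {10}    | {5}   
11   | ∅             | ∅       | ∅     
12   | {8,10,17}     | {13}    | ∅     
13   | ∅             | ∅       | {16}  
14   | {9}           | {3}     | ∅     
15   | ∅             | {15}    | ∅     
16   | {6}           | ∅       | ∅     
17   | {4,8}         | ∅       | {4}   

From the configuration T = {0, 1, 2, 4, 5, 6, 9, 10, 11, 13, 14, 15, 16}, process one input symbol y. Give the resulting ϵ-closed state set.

{0, 1, 2, 4, 5, 6, 9, 10, 11, 13, 15, 16}

5 on y → {0, 9}.
10 on y → {5}.
13 on y → {16}.
No y-transition from 0, 1, 2, 4, 6, 9, 11, 14, 15, 16.
Union after reading y: {0, 5, 9, 16}.
Now take the ϵ-closure:
From 5 via ϵ: add 4, 15.
From 9 via ϵ: add 13.
From 16 via ϵ: add 6.
From 4 via ϵ: add 2, 10.
From 6 via ϵ: add 1.
From 2 via ϵ: add 11.
No new states can be added; the closed set is {0, 1, 2, 4, 5, 6, 9, 10, 11, 13, 15, 16}.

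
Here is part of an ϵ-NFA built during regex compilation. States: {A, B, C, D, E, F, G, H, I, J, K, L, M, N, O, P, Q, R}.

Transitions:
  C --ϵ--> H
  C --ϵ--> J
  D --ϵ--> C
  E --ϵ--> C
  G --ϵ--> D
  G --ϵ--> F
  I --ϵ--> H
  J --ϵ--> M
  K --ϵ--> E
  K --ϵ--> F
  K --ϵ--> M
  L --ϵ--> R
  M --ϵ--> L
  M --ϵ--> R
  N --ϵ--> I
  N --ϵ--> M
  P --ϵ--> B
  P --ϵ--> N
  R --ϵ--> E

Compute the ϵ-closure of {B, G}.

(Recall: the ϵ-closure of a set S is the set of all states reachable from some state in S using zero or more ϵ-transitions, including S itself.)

{B, C, D, E, F, G, H, J, L, M, R}

Start with {B, G}.
From G via ϵ: add D, F.
From D via ϵ: add C.
From C via ϵ: add H, J.
From J via ϵ: add M.
From M via ϵ: add L, R.
From R via ϵ: add E.
No new states can be added; the closed set is {B, C, D, E, F, G, H, J, L, M, R}.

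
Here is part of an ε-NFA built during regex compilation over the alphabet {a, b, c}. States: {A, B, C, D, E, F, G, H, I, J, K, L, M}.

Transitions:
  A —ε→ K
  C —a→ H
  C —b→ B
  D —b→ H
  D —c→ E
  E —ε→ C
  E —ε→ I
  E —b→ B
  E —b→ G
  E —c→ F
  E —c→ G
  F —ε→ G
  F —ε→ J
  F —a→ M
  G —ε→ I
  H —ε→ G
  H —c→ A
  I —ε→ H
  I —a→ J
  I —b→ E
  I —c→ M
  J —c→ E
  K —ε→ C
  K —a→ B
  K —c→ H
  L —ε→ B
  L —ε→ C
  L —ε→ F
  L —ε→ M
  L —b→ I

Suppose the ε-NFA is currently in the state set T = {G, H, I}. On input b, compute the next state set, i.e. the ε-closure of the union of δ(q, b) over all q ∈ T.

I on b → {E}.
No b-transition from G, H.
Union after reading b: {E}.
Now take the ε-closure:
From E via ε: add C, I.
From I via ε: add H.
From H via ε: add G.
No new states can be added; the closed set is {C, E, G, H, I}.

{C, E, G, H, I}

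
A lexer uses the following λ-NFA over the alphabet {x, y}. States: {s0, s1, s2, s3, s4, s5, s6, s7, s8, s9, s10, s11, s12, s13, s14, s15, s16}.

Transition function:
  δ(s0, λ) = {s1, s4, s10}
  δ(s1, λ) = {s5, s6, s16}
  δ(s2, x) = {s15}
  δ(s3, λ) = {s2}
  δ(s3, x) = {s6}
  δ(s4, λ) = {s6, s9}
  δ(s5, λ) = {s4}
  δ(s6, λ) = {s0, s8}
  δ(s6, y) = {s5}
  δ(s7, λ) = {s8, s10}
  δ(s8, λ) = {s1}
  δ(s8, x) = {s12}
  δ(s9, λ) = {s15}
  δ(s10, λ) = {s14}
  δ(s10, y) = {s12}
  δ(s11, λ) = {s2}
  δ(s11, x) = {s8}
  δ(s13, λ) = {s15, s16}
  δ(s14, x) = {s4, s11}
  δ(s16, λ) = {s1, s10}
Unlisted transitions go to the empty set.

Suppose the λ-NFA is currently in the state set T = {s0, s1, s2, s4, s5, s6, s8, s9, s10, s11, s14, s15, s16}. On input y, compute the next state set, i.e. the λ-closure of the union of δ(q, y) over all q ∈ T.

{s0, s1, s4, s5, s6, s8, s9, s10, s12, s14, s15, s16}

s6 on y → {s5}.
s10 on y → {s12}.
No y-transition from s0, s1, s2, s4, s5, s8, s9, s11, s14, s15, s16.
Union after reading y: {s5, s12}.
Now take the λ-closure:
From s5 via λ: add s4.
From s4 via λ: add s6, s9.
From s6 via λ: add s0, s8.
From s9 via λ: add s15.
From s0 via λ: add s1, s10.
From s1 via λ: add s16.
From s10 via λ: add s14.
No new states can be added; the closed set is {s0, s1, s4, s5, s6, s8, s9, s10, s12, s14, s15, s16}.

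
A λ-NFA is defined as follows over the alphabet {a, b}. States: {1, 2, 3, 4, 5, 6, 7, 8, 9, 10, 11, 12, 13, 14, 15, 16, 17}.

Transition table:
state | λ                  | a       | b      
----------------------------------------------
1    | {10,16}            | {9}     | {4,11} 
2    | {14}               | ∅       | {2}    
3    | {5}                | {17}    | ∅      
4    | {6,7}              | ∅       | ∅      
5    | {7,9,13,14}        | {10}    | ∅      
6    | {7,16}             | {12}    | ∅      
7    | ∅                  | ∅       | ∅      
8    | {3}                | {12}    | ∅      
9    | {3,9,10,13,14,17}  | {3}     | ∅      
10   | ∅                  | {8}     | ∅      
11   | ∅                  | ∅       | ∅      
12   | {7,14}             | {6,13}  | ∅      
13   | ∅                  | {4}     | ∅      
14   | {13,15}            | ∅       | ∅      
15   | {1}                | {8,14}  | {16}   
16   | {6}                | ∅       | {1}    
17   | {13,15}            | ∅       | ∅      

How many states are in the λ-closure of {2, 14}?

Start with {2, 14}.
From 14 via λ: add 13, 15.
From 15 via λ: add 1.
From 1 via λ: add 10, 16.
From 16 via λ: add 6.
From 6 via λ: add 7.
λ-closure = {1, 2, 6, 7, 10, 13, 14, 15, 16}, which has 9 states.

9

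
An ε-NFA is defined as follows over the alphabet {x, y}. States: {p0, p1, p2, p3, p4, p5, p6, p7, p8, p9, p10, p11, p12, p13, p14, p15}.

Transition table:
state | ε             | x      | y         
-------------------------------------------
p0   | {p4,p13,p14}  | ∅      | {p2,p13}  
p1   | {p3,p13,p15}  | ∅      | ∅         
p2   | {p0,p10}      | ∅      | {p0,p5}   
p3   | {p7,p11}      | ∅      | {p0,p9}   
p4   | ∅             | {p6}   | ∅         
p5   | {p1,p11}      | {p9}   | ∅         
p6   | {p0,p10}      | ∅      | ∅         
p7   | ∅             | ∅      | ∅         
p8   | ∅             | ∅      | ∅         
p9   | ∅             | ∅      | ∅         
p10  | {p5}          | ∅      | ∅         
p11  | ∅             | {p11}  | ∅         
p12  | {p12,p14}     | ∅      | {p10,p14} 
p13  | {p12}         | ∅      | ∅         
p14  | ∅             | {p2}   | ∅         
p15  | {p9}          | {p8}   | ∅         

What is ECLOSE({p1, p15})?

Start with {p1, p15}.
From p1 via ε: add p3, p13.
From p15 via ε: add p9.
From p3 via ε: add p7, p11.
From p13 via ε: add p12.
From p12 via ε: add p14.
No new states can be added; the closed set is {p1, p3, p7, p9, p11, p12, p13, p14, p15}.

{p1, p3, p7, p9, p11, p12, p13, p14, p15}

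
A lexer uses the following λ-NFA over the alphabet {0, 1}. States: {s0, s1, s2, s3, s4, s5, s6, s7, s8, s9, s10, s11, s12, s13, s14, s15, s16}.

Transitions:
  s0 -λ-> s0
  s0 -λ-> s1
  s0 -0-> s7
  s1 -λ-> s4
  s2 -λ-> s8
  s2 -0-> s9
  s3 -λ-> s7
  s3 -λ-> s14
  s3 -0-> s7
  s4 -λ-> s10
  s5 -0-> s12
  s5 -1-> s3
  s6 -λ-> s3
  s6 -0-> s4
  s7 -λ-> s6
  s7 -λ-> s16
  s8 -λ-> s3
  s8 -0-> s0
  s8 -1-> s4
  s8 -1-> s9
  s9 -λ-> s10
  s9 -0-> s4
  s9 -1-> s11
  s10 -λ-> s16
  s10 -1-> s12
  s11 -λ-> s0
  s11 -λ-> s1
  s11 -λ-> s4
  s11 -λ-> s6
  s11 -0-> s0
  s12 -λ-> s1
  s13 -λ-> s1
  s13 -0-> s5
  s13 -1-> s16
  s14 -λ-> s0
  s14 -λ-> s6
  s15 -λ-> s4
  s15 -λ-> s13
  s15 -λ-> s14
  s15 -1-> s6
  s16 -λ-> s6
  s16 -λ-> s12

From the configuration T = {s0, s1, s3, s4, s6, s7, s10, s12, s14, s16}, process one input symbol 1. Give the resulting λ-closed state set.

s10 on 1 → {s12}.
No 1-transition from s0, s1, s3, s4, s6, s7, s12, s14, s16.
Union after reading 1: {s12}.
Now take the λ-closure:
From s12 via λ: add s1.
From s1 via λ: add s4.
From s4 via λ: add s10.
From s10 via λ: add s16.
From s16 via λ: add s6.
From s6 via λ: add s3.
From s3 via λ: add s7, s14.
From s14 via λ: add s0.
No new states can be added; the closed set is {s0, s1, s3, s4, s6, s7, s10, s12, s14, s16}.

{s0, s1, s3, s4, s6, s7, s10, s12, s14, s16}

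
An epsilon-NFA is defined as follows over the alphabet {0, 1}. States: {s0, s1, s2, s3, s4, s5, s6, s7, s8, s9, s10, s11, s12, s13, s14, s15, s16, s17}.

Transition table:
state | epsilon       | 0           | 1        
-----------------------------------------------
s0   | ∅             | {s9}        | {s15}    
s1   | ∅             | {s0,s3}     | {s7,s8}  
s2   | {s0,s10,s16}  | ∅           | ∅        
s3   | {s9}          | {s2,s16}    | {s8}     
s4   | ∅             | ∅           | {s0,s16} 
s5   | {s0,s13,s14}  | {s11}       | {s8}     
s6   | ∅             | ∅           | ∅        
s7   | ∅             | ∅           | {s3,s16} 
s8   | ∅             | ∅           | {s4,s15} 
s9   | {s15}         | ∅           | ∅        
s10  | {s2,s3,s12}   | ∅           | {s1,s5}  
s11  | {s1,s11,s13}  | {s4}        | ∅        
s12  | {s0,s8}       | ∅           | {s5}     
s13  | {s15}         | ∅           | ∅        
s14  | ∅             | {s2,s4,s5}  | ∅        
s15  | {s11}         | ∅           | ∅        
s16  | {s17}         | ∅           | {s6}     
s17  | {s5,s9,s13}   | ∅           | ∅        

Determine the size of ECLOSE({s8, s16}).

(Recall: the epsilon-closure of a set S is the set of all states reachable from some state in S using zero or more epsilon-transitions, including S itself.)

11

Start with {s8, s16}.
From s16 via epsilon: add s17.
From s17 via epsilon: add s5, s9, s13.
From s5 via epsilon: add s0, s14.
From s9 via epsilon: add s15.
From s15 via epsilon: add s11.
From s11 via epsilon: add s1.
epsilon-closure = {s0, s1, s5, s8, s9, s11, s13, s14, s15, s16, s17}, which has 11 states.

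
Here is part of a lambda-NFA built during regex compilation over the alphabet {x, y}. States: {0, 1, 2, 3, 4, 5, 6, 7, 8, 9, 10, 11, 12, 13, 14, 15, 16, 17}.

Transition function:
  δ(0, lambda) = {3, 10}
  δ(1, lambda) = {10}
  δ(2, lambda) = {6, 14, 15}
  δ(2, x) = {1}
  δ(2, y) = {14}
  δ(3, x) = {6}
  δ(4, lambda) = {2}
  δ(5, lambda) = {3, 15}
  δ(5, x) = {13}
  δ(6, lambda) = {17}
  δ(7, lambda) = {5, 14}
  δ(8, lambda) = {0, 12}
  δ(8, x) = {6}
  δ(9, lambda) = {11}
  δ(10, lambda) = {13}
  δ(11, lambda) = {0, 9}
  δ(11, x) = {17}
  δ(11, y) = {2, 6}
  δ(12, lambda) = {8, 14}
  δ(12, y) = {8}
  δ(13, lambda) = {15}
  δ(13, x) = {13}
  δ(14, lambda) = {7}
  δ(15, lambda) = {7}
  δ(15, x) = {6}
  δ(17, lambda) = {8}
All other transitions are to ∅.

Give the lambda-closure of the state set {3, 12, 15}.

Start with {3, 12, 15}.
From 12 via lambda: add 8, 14.
From 15 via lambda: add 7.
From 7 via lambda: add 5.
From 8 via lambda: add 0.
From 0 via lambda: add 10.
From 10 via lambda: add 13.
No new states can be added; the closed set is {0, 3, 5, 7, 8, 10, 12, 13, 14, 15}.

{0, 3, 5, 7, 8, 10, 12, 13, 14, 15}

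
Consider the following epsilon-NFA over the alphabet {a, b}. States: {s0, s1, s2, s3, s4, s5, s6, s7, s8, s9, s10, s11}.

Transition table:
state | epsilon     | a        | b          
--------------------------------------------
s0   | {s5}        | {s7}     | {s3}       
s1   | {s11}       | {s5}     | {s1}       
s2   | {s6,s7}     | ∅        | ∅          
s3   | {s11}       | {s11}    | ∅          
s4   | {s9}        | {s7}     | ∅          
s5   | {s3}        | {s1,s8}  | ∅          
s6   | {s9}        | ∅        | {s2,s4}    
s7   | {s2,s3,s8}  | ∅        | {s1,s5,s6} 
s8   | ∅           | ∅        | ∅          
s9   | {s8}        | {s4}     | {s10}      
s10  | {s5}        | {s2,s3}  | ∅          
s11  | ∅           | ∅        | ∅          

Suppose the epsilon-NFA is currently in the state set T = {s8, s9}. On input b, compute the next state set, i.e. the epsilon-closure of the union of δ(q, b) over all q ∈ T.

{s3, s5, s10, s11}

s9 on b → {s10}.
No b-transition from s8.
Union after reading b: {s10}.
Now take the epsilon-closure:
From s10 via epsilon: add s5.
From s5 via epsilon: add s3.
From s3 via epsilon: add s11.
No new states can be added; the closed set is {s3, s5, s10, s11}.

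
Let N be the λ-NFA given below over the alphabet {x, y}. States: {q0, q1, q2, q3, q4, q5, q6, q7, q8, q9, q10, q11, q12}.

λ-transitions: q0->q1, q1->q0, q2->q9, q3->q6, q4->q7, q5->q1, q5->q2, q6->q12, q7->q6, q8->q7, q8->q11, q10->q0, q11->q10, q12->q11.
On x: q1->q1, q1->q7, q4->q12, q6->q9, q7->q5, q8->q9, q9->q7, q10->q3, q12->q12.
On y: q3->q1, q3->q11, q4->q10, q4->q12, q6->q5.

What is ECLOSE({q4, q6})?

{q0, q1, q4, q6, q7, q10, q11, q12}

Start with {q4, q6}.
From q4 via λ: add q7.
From q6 via λ: add q12.
From q12 via λ: add q11.
From q11 via λ: add q10.
From q10 via λ: add q0.
From q0 via λ: add q1.
No new states can be added; the closed set is {q0, q1, q4, q6, q7, q10, q11, q12}.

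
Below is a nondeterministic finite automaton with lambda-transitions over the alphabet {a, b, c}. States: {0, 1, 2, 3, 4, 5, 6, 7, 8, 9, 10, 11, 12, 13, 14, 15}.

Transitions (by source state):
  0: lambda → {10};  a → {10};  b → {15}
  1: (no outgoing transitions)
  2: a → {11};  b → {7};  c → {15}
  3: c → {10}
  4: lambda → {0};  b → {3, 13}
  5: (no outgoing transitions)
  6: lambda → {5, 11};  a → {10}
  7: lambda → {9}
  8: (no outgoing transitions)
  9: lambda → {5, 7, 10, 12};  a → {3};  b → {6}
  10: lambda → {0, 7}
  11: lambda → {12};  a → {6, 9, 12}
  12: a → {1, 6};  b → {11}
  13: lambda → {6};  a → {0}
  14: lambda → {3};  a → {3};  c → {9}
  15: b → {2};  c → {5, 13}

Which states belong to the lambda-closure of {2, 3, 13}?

{2, 3, 5, 6, 11, 12, 13}

Start with {2, 3, 13}.
From 13 via lambda: add 6.
From 6 via lambda: add 5, 11.
From 11 via lambda: add 12.
No new states can be added; the closed set is {2, 3, 5, 6, 11, 12, 13}.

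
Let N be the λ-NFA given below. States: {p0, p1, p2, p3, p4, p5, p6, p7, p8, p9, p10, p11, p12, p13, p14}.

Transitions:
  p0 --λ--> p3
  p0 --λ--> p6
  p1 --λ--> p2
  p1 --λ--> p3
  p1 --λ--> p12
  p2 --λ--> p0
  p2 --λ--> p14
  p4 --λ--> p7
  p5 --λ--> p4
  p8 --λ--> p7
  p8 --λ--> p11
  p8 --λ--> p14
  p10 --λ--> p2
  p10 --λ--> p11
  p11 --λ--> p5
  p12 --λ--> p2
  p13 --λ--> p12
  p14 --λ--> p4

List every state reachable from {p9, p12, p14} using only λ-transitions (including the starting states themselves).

{p0, p2, p3, p4, p6, p7, p9, p12, p14}

Start with {p9, p12, p14}.
From p12 via λ: add p2.
From p14 via λ: add p4.
From p2 via λ: add p0.
From p4 via λ: add p7.
From p0 via λ: add p3, p6.
No new states can be added; the closed set is {p0, p2, p3, p4, p6, p7, p9, p12, p14}.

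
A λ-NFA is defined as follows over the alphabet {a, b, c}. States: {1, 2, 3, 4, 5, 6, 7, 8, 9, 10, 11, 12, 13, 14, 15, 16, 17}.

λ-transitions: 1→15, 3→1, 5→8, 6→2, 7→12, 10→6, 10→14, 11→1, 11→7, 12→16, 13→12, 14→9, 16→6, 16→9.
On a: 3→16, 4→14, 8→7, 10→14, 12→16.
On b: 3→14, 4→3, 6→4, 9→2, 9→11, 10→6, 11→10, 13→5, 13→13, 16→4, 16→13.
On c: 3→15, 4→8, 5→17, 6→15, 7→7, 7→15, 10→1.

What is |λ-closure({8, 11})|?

Start with {8, 11}.
From 11 via λ: add 1, 7.
From 1 via λ: add 15.
From 7 via λ: add 12.
From 12 via λ: add 16.
From 16 via λ: add 6, 9.
From 6 via λ: add 2.
λ-closure = {1, 2, 6, 7, 8, 9, 11, 12, 15, 16}, which has 10 states.

10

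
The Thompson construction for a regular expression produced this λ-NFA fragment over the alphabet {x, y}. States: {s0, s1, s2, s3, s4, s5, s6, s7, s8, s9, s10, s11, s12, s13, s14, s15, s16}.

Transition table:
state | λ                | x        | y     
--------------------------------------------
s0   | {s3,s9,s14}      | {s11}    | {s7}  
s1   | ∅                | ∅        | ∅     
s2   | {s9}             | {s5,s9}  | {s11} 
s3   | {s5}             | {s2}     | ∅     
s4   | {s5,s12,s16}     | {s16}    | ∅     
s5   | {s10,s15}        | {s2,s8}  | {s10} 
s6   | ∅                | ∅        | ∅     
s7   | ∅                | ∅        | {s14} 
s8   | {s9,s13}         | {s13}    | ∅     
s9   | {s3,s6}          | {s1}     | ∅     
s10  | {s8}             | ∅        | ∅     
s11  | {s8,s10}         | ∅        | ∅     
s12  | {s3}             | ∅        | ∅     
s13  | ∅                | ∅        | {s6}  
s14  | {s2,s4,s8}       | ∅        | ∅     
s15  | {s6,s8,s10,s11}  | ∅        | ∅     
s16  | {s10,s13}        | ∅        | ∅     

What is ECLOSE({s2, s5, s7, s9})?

{s2, s3, s5, s6, s7, s8, s9, s10, s11, s13, s15}

Start with {s2, s5, s7, s9}.
From s5 via λ: add s10, s15.
From s9 via λ: add s3, s6.
From s10 via λ: add s8.
From s15 via λ: add s11.
From s8 via λ: add s13.
No new states can be added; the closed set is {s2, s3, s5, s6, s7, s8, s9, s10, s11, s13, s15}.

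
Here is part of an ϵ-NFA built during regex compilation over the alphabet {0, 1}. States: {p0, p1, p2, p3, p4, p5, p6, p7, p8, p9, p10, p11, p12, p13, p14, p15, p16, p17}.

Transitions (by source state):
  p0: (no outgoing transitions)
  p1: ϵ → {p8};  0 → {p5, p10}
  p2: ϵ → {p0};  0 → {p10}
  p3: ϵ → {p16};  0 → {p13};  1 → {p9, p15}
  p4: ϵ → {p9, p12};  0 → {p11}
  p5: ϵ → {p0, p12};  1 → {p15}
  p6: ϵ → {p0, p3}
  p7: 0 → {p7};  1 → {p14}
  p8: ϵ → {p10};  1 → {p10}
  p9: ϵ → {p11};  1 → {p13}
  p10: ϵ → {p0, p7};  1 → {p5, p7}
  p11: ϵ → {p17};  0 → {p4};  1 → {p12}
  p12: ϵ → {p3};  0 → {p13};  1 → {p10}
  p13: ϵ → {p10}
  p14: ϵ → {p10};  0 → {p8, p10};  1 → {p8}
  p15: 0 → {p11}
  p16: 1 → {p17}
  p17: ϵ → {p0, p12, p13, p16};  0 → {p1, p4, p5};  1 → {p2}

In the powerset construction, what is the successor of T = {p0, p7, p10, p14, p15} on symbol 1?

p7 on 1 → {p14}.
p10 on 1 → {p5, p7}.
p14 on 1 → {p8}.
No 1-transition from p0, p15.
Union after reading 1: {p5, p7, p8, p14}.
Now take the ϵ-closure:
From p5 via ϵ: add p0, p12.
From p8 via ϵ: add p10.
From p12 via ϵ: add p3.
From p3 via ϵ: add p16.
No new states can be added; the closed set is {p0, p3, p5, p7, p8, p10, p12, p14, p16}.

{p0, p3, p5, p7, p8, p10, p12, p14, p16}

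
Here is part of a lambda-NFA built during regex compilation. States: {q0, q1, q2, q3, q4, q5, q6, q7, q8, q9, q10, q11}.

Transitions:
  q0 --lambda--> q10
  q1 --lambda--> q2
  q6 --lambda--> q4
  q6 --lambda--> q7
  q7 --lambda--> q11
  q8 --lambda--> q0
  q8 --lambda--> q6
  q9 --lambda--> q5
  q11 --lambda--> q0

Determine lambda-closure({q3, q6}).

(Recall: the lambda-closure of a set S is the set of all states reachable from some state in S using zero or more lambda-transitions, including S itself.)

Start with {q3, q6}.
From q6 via lambda: add q4, q7.
From q7 via lambda: add q11.
From q11 via lambda: add q0.
From q0 via lambda: add q10.
No new states can be added; the closed set is {q0, q3, q4, q6, q7, q10, q11}.

{q0, q3, q4, q6, q7, q10, q11}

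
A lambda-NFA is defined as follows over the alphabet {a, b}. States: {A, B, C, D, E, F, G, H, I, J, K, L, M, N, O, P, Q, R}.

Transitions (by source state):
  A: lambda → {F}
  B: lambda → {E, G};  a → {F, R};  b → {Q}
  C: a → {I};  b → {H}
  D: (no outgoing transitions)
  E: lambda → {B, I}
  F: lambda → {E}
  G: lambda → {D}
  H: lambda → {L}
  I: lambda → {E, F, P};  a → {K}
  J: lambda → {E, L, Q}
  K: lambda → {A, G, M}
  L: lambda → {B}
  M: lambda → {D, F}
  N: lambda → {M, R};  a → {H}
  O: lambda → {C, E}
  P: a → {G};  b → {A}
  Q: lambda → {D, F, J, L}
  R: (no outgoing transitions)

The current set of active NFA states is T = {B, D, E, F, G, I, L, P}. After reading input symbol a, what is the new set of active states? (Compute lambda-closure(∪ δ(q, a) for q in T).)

B on a → {F, R}.
I on a → {K}.
P on a → {G}.
No a-transition from D, E, F, G, L.
Union after reading a: {F, G, K, R}.
Now take the lambda-closure:
From F via lambda: add E.
From G via lambda: add D.
From K via lambda: add A, M.
From E via lambda: add B, I.
From I via lambda: add P.
No new states can be added; the closed set is {A, B, D, E, F, G, I, K, M, P, R}.

{A, B, D, E, F, G, I, K, M, P, R}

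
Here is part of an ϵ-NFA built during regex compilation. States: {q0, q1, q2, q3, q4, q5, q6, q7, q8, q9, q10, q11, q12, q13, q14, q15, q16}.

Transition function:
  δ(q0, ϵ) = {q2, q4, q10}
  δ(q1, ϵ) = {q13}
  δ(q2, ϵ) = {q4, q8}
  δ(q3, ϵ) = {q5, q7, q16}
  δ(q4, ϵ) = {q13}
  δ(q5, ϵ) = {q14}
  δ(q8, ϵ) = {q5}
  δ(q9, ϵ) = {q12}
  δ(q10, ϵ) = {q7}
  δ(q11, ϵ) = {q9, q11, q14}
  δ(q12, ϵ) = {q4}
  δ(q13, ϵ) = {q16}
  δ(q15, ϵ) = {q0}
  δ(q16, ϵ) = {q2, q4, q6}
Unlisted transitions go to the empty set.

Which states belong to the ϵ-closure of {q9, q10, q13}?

Start with {q9, q10, q13}.
From q9 via ϵ: add q12.
From q10 via ϵ: add q7.
From q13 via ϵ: add q16.
From q12 via ϵ: add q4.
From q16 via ϵ: add q2, q6.
From q2 via ϵ: add q8.
From q8 via ϵ: add q5.
From q5 via ϵ: add q14.
No new states can be added; the closed set is {q2, q4, q5, q6, q7, q8, q9, q10, q12, q13, q14, q16}.

{q2, q4, q5, q6, q7, q8, q9, q10, q12, q13, q14, q16}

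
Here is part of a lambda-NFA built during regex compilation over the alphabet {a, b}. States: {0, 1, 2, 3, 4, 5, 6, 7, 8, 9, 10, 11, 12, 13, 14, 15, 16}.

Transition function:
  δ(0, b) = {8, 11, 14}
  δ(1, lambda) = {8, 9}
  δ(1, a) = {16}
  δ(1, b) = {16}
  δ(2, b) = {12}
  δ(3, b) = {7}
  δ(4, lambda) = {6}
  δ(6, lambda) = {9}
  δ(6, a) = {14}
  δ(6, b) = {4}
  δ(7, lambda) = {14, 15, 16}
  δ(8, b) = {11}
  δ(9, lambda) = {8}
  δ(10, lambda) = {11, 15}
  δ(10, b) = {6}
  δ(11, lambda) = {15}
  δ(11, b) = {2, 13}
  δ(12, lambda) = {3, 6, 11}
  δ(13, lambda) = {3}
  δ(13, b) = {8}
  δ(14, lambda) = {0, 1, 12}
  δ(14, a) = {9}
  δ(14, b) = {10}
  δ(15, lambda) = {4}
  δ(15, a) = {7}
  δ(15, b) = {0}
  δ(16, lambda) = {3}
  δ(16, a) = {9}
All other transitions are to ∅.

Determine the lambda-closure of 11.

Start with {11}.
From 11 via lambda: add 15.
From 15 via lambda: add 4.
From 4 via lambda: add 6.
From 6 via lambda: add 9.
From 9 via lambda: add 8.
No new states can be added; the closed set is {4, 6, 8, 9, 11, 15}.

{4, 6, 8, 9, 11, 15}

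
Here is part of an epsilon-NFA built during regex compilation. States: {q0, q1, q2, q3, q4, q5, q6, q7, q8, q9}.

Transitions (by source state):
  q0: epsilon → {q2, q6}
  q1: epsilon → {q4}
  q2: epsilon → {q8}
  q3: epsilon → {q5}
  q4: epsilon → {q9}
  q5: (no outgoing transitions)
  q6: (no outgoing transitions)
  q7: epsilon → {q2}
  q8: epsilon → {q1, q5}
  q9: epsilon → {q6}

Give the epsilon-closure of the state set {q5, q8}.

{q1, q4, q5, q6, q8, q9}

Start with {q5, q8}.
From q8 via epsilon: add q1.
From q1 via epsilon: add q4.
From q4 via epsilon: add q9.
From q9 via epsilon: add q6.
No new states can be added; the closed set is {q1, q4, q5, q6, q8, q9}.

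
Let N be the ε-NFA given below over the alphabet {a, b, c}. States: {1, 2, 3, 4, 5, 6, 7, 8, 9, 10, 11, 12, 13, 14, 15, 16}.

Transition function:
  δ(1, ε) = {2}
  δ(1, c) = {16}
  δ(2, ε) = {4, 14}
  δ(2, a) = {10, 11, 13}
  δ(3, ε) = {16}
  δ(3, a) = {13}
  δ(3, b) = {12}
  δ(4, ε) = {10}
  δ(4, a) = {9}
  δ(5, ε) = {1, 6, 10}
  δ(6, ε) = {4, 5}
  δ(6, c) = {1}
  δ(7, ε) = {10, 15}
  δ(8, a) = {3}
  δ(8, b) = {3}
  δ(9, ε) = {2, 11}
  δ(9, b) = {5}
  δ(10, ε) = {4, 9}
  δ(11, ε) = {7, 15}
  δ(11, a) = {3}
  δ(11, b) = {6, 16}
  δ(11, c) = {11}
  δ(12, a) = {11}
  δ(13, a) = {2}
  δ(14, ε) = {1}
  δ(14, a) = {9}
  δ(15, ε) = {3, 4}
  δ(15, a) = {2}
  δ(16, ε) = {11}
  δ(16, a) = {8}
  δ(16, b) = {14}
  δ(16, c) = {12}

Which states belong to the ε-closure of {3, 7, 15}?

{1, 2, 3, 4, 7, 9, 10, 11, 14, 15, 16}

Start with {3, 7, 15}.
From 3 via ε: add 16.
From 7 via ε: add 10.
From 15 via ε: add 4.
From 10 via ε: add 9.
From 16 via ε: add 11.
From 9 via ε: add 2.
From 2 via ε: add 14.
From 14 via ε: add 1.
No new states can be added; the closed set is {1, 2, 3, 4, 7, 9, 10, 11, 14, 15, 16}.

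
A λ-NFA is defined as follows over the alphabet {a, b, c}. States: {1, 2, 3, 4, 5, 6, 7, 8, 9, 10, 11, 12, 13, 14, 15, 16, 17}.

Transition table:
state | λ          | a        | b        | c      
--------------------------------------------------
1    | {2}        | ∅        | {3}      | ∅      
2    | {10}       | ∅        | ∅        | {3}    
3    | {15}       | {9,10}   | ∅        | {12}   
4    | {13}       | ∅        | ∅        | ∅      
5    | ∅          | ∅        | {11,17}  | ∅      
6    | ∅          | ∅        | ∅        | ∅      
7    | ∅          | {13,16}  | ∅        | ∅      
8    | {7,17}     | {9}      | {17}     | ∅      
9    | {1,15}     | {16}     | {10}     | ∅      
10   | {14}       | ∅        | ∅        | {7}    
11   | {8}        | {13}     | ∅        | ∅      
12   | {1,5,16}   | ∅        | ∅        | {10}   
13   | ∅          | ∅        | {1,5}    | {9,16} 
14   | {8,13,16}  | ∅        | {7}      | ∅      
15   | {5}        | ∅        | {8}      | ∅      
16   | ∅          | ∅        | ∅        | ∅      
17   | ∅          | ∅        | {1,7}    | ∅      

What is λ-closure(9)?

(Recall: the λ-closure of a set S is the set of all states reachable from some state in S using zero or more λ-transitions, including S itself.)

Start with {9}.
From 9 via λ: add 1, 15.
From 1 via λ: add 2.
From 15 via λ: add 5.
From 2 via λ: add 10.
From 10 via λ: add 14.
From 14 via λ: add 8, 13, 16.
From 8 via λ: add 7, 17.
No new states can be added; the closed set is {1, 2, 5, 7, 8, 9, 10, 13, 14, 15, 16, 17}.

{1, 2, 5, 7, 8, 9, 10, 13, 14, 15, 16, 17}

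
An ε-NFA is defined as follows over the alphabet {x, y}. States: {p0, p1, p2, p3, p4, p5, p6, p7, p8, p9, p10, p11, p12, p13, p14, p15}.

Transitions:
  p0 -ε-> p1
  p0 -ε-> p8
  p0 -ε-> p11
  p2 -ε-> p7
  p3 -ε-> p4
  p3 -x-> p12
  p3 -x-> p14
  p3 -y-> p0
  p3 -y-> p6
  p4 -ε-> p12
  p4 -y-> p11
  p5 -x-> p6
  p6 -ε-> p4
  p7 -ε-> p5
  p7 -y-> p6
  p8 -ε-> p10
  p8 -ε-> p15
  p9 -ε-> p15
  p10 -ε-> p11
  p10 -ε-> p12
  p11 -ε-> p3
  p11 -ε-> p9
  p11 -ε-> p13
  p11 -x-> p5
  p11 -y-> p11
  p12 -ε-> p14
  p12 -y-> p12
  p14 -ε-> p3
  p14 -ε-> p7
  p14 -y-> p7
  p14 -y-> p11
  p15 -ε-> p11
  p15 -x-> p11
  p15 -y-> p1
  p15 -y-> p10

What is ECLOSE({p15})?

Start with {p15}.
From p15 via ε: add p11.
From p11 via ε: add p3, p9, p13.
From p3 via ε: add p4.
From p4 via ε: add p12.
From p12 via ε: add p14.
From p14 via ε: add p7.
From p7 via ε: add p5.
No new states can be added; the closed set is {p3, p4, p5, p7, p9, p11, p12, p13, p14, p15}.

{p3, p4, p5, p7, p9, p11, p12, p13, p14, p15}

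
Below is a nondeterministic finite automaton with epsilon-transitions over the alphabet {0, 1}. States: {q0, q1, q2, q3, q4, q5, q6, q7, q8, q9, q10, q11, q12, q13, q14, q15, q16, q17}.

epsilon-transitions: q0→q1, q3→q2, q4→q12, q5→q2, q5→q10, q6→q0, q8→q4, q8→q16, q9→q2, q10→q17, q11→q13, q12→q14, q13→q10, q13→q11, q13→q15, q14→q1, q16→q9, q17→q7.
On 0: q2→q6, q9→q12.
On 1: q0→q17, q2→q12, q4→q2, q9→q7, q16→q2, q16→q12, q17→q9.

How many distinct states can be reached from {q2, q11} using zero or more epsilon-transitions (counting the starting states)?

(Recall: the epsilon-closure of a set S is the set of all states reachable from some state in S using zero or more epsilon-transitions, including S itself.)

7

Start with {q2, q11}.
From q11 via epsilon: add q13.
From q13 via epsilon: add q10, q15.
From q10 via epsilon: add q17.
From q17 via epsilon: add q7.
epsilon-closure = {q2, q7, q10, q11, q13, q15, q17}, which has 7 states.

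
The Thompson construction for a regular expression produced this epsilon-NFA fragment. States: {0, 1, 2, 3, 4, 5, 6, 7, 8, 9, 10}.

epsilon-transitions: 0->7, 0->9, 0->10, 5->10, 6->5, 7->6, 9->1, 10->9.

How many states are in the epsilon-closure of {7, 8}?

Start with {7, 8}.
From 7 via epsilon: add 6.
From 6 via epsilon: add 5.
From 5 via epsilon: add 10.
From 10 via epsilon: add 9.
From 9 via epsilon: add 1.
epsilon-closure = {1, 5, 6, 7, 8, 9, 10}, which has 7 states.

7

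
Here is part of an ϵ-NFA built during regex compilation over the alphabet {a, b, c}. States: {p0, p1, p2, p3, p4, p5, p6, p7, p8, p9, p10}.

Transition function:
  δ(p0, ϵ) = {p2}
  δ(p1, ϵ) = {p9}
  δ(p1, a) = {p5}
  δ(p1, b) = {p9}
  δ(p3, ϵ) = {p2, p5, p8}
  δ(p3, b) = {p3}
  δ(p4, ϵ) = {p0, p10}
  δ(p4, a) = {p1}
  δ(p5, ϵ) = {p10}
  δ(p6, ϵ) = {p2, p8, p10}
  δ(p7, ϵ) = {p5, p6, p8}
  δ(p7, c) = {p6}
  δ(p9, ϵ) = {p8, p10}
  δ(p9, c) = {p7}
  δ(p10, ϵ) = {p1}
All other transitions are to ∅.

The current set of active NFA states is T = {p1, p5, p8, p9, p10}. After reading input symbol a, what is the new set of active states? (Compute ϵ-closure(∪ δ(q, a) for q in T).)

{p1, p5, p8, p9, p10}

p1 on a → {p5}.
No a-transition from p5, p8, p9, p10.
Union after reading a: {p5}.
Now take the ϵ-closure:
From p5 via ϵ: add p10.
From p10 via ϵ: add p1.
From p1 via ϵ: add p9.
From p9 via ϵ: add p8.
No new states can be added; the closed set is {p1, p5, p8, p9, p10}.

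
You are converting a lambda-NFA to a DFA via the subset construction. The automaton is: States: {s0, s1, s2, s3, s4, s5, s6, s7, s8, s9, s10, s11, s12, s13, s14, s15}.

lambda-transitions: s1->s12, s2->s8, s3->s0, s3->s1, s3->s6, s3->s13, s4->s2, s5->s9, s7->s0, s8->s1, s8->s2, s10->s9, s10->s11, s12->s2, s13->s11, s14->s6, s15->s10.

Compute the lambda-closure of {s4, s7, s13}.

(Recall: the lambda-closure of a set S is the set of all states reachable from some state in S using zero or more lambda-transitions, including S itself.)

Start with {s4, s7, s13}.
From s4 via lambda: add s2.
From s7 via lambda: add s0.
From s13 via lambda: add s11.
From s2 via lambda: add s8.
From s8 via lambda: add s1.
From s1 via lambda: add s12.
No new states can be added; the closed set is {s0, s1, s2, s4, s7, s8, s11, s12, s13}.

{s0, s1, s2, s4, s7, s8, s11, s12, s13}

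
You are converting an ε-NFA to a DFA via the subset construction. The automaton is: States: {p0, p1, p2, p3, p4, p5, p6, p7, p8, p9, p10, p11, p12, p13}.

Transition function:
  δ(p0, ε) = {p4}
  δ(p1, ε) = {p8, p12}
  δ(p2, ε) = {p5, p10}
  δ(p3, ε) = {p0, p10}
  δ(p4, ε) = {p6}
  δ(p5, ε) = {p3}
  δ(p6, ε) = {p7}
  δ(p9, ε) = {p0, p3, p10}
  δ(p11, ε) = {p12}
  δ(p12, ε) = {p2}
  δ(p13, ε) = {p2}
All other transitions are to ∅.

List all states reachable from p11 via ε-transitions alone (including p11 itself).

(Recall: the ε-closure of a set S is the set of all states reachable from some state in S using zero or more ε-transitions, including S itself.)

{p0, p2, p3, p4, p5, p6, p7, p10, p11, p12}

Start with {p11}.
From p11 via ε: add p12.
From p12 via ε: add p2.
From p2 via ε: add p5, p10.
From p5 via ε: add p3.
From p3 via ε: add p0.
From p0 via ε: add p4.
From p4 via ε: add p6.
From p6 via ε: add p7.
No new states can be added; the closed set is {p0, p2, p3, p4, p5, p6, p7, p10, p11, p12}.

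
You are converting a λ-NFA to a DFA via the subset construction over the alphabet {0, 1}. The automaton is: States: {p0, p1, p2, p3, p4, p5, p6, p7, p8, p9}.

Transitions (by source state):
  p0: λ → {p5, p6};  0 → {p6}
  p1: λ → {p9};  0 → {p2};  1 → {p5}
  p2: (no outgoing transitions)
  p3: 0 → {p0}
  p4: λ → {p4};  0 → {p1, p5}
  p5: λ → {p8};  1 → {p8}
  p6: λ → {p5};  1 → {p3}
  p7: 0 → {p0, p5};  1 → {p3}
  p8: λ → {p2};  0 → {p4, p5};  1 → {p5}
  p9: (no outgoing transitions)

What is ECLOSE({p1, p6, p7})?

Start with {p1, p6, p7}.
From p1 via λ: add p9.
From p6 via λ: add p5.
From p5 via λ: add p8.
From p8 via λ: add p2.
No new states can be added; the closed set is {p1, p2, p5, p6, p7, p8, p9}.

{p1, p2, p5, p6, p7, p8, p9}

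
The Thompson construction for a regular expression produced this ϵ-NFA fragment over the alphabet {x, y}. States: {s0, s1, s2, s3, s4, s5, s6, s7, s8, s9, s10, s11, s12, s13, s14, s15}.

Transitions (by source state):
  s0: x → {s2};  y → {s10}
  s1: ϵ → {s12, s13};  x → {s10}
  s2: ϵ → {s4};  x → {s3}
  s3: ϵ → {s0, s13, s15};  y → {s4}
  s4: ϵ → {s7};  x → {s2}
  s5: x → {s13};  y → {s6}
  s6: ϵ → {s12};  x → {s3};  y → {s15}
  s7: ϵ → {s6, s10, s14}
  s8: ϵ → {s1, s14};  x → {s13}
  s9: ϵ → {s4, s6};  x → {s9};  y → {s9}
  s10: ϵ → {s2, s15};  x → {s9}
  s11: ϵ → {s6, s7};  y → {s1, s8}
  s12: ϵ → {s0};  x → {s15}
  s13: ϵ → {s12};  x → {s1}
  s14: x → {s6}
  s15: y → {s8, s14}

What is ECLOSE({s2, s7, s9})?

{s0, s2, s4, s6, s7, s9, s10, s12, s14, s15}

Start with {s2, s7, s9}.
From s2 via ϵ: add s4.
From s7 via ϵ: add s6, s10, s14.
From s6 via ϵ: add s12.
From s10 via ϵ: add s15.
From s12 via ϵ: add s0.
No new states can be added; the closed set is {s0, s2, s4, s6, s7, s9, s10, s12, s14, s15}.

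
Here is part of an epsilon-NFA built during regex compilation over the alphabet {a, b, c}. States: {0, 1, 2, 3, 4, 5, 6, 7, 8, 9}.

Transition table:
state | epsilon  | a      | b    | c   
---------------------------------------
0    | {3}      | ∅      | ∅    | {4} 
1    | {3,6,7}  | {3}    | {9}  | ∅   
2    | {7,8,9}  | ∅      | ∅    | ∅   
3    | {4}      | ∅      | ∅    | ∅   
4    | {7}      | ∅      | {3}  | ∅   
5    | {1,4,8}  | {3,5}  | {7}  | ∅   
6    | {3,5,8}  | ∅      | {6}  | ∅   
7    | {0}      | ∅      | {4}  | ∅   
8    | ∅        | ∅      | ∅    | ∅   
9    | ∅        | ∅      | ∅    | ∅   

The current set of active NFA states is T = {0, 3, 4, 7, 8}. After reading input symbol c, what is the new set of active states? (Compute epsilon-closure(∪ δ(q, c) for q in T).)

0 on c → {4}.
No c-transition from 3, 4, 7, 8.
Union after reading c: {4}.
Now take the epsilon-closure:
From 4 via epsilon: add 7.
From 7 via epsilon: add 0.
From 0 via epsilon: add 3.
No new states can be added; the closed set is {0, 3, 4, 7}.

{0, 3, 4, 7}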